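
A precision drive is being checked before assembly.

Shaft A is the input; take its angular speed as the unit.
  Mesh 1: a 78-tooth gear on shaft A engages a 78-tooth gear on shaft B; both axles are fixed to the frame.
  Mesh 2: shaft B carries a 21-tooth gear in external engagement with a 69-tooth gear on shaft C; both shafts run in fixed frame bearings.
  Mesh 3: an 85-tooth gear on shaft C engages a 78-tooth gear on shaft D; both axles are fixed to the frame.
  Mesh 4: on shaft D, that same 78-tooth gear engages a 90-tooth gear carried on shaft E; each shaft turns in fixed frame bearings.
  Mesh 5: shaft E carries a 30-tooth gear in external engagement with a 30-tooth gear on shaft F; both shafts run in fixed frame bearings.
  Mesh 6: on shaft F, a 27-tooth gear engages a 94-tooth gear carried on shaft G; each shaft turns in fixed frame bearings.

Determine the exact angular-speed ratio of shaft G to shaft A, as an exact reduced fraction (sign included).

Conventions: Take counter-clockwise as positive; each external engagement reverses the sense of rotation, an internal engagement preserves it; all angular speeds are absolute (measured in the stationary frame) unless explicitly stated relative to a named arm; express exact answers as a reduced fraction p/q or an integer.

class = fixed-axis compound train [6 meshes; 6 ratios multiply, 6 sense flips]
mesh 1 [78T→78T]: running ratio 1, sense −
mesh 2 [21T→69T]: running ratio 7/23, sense +
mesh 3 [85T→78T]: running ratio 595/1794, sense −
mesh 4 [78T→90T]: running ratio 119/414, sense +
mesh 5 [30T→30T]: running ratio 119/414, sense −
mesh 6 [27T→94T]: running ratio 357/4324, sense +
ω_out/ω_in = 357/4324

357/4324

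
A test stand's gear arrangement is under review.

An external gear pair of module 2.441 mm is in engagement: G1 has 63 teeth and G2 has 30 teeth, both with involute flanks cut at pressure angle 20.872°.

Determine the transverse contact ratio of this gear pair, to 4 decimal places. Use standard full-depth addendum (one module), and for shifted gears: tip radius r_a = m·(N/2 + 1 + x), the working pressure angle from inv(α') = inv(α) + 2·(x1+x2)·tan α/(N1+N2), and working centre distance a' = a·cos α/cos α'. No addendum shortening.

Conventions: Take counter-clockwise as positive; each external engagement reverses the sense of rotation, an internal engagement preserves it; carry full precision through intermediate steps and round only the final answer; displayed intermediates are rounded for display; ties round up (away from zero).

recognized (one external pair, fixed centres): single-mesh tooth geometry, m = 2.441, N1 = 63, N2 = 30
base radii: r_b1 = 71.845780, r_b2 = 34.212276
tip radii: r_a1 = 79.332500, r_a2 = 39.056000
no profile shift: α' = α, a' = a
action lengths: √(r_a1²−r_b1²) = 33.642674, √(r_a2²−r_b2²) = 18.838559
base pitch p_b = π·m·cos α = 7.165402
CR = (33.642674 + 18.838559 − 113.506500·sin 20.87200°)/7.165402 = 1.680433
contact ratio ≈ 1.6804

1.6804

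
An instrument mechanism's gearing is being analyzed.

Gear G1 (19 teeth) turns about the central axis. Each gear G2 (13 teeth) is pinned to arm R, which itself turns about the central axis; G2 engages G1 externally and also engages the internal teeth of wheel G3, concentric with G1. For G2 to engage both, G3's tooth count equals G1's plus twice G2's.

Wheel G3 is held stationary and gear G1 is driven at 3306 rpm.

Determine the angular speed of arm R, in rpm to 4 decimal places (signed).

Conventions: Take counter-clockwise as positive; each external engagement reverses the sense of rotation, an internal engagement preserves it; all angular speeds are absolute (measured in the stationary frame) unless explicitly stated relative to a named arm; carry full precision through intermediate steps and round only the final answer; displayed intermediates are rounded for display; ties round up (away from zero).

class = planetary set [G3 = 19+2·13 = 45; Willis about the carrier]
normalise by the input: solve with ω_sun = 1, then scale by 3306 rpm
ring teeth: 19 + 2·13 = 45
19(ω_sun−ω_arm) = −45(ω_ring−ω_arm),  ω_ring = 0, ω_sun = 1
19(1−ω_arm) = −45(0−ω_arm)  ⇒  64·ω_arm = 19  ⇒  ω_arm = 19/64
scale: ω_arm = 19/64 × 3306 rpm = +981.4688 rpm

+981.4688 rpm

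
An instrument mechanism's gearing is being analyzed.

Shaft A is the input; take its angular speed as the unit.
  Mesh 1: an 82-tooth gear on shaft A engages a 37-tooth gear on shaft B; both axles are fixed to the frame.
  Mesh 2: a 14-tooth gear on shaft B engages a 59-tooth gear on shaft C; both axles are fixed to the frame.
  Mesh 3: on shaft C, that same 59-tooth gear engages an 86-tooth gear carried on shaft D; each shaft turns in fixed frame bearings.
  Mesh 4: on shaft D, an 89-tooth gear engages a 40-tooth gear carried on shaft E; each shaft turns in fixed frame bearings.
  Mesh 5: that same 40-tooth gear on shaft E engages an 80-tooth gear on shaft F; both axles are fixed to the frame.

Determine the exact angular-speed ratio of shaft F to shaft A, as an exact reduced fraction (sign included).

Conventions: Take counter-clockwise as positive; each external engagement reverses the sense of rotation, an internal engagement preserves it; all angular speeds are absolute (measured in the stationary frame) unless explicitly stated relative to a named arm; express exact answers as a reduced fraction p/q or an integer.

class = fixed-axis compound train [5 meshes; 5 ratios multiply, 5 sense flips]
mesh 1 [82T→37T]: running ratio 82/37, sense −
mesh 2 [14T→59T]: running ratio 1148/2183, sense +
mesh 3 [59T→86T]: running ratio 574/1591, sense −
mesh 4 [89T→40T]: running ratio 25543/31820, sense +
mesh 5 [40T→80T]: running ratio 25543/63640, sense −
ω_out/ω_in = -25543/63640

-25543/63640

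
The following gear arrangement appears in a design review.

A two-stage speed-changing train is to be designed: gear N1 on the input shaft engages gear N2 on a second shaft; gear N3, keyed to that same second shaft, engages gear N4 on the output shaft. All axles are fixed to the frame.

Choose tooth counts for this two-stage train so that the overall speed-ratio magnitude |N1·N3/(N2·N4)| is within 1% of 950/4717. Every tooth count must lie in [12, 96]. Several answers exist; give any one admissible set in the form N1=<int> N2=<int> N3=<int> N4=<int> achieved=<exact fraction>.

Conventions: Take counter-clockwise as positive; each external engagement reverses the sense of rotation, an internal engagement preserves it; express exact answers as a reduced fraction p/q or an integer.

class = fixed-axis compound train [2-stage, 950/4717 wanted]
target = 950/4717 in lowest terms: an exact hit needs N1·N3 = k·950 and N2·N4 = k·4717 for one integer k, every count in [12, 96]; additionally prefer no 1:1 stage (N1 ≠ N2, N3 ≠ N4)
k = 1: N1·N3 = 950 = 19·50, N2·N4 = 4717 = 53·89
achieved = 19·50/(53·89) = 950/4717; |achieved − target| = 0 ≤ 19/9434 ✓

N1=19 N2=53 N3=50 N4=89 achieved=950/4717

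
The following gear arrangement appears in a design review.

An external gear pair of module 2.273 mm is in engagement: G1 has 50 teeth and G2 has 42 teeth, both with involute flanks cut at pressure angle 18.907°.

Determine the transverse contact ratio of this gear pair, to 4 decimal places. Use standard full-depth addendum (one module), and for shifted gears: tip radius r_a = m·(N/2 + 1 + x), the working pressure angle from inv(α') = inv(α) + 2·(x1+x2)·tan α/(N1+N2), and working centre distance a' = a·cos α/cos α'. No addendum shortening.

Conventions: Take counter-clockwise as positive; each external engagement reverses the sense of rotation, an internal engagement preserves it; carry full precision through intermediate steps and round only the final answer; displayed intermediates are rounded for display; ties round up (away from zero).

topology: single-mesh involute geometry — m = 2.273, 50T/42T pair
base radii: r_b1 = 53.759051, r_b2 = 45.157603
tip radii: r_a1 = 59.098000, r_a2 = 50.006000
no profile shift: α' = α, a' = a
action lengths: √(r_a1²−r_b1²) = 24.546650, √(r_a2²−r_b2²) = 21.480012
base pitch p_b = π·m·cos α = 6.755562
CR = (24.546650 + 21.480012 − 104.558000·sin 18.90700°)/6.755562 = 1.797988
contact ratio ≈ 1.7980

1.7980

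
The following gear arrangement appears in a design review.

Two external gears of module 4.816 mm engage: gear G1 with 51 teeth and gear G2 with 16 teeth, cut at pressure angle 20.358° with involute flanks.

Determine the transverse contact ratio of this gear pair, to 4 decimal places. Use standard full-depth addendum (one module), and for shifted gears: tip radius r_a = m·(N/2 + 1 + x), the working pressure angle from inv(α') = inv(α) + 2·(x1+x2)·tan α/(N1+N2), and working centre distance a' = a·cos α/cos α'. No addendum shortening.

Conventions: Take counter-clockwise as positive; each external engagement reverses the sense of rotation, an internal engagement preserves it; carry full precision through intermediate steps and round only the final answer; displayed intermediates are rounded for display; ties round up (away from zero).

topology: single-mesh involute geometry — m = 4.816, 51T/16T pair
base radii: r_b1 = 115.137075, r_b2 = 36.121435
tip radii: r_a1 = 127.624000, r_a2 = 43.344000
no profile shift: α' = α, a' = a
action lengths: √(r_a1²−r_b1²) = 55.057600, √(r_a2²−r_b2²) = 23.957133
base pitch p_b = π·m·cos α = 14.184854
CR = (55.057600 + 23.957133 − 161.336000·sin 20.35800°)/14.184854 = 1.613579
contact ratio ≈ 1.6136

1.6136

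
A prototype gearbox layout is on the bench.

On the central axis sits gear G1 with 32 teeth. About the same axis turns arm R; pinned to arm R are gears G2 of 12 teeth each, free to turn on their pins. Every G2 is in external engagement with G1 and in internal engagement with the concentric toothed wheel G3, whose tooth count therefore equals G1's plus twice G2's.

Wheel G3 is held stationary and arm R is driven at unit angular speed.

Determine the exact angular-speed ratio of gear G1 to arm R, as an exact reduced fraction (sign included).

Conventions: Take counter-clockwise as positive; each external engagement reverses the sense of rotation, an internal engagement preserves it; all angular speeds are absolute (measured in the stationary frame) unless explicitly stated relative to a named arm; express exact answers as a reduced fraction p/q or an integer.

class = planetary set [G3 = 32+2·12 = 56; Willis about the carrier]
ring teeth: 32 + 2·12 = 56
32(ω_sun−ω_arm) = −56(ω_ring−ω_arm),  ω_ring = 0, ω_arm = 1
ω_sun = 1 − (56/32)(0−1) = 11/4
ω_out/ω_in = 11/4

11/4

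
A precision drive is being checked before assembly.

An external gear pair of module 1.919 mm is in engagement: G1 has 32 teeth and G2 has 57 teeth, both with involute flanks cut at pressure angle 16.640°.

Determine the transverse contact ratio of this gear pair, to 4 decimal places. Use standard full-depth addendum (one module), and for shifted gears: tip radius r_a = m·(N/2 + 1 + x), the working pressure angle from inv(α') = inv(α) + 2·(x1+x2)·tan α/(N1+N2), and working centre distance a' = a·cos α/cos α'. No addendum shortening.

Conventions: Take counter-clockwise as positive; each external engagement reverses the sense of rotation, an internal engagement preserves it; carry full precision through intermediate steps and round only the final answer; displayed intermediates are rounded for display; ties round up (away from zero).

recognized (one external pair, fixed centres): single-mesh tooth geometry, m = 1.919, N1 = 32, N2 = 57
base radii: r_b1 = 29.418205, r_b2 = 52.401178
tip radii: r_a1 = 32.623000, r_a2 = 56.610500
no profile shift: α' = α, a' = a
action lengths: √(r_a1²−r_b1²) = 14.100685, √(r_a2²−r_b2²) = 21.421140
base pitch p_b = π·m·cos α = 5.776251
CR = (14.100685 + 21.421140 − 85.395500·sin 16.64000°)/5.776251 = 1.916156
contact ratio ≈ 1.9162

1.9162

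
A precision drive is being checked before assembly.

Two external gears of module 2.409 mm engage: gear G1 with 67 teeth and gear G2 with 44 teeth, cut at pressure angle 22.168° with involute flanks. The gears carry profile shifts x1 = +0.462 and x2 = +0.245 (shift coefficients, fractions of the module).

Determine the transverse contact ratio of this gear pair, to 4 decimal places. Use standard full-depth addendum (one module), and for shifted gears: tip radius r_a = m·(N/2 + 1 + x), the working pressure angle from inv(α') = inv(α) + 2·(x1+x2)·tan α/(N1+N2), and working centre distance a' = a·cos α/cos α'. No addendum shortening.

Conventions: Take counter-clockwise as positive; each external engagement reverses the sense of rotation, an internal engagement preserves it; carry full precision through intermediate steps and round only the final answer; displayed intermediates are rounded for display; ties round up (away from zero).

1.5889

recognized (one external pair, fixed centres): single-mesh tooth geometry, m = 2.409, N1 = 67, N2 = 44
base radii: r_b1 = 74.736163, r_b2 = 49.080466
tip radii: r_a1 = 84.223458, r_a2 = 55.997205
inv(α') = inv(22.168°) + 2·(+0.462+0.245)·tan α/(67+44) = 0.02572677  ⇒  α' = 23.81842°
a' = a·cos α / cos α' = 133.6995·cos 22.168°/cos 23.81842° = 135.343878
action lengths: √(r_a1²−r_b1²) = 38.834221, √(r_a2²−r_b2²) = 26.959133
base pitch p_b = π·m·cos α = 7.008674
CR = (38.834221 + 26.959133 − 135.343878·sin 23.81842°)/7.008674 = 1.588913
contact ratio ≈ 1.5889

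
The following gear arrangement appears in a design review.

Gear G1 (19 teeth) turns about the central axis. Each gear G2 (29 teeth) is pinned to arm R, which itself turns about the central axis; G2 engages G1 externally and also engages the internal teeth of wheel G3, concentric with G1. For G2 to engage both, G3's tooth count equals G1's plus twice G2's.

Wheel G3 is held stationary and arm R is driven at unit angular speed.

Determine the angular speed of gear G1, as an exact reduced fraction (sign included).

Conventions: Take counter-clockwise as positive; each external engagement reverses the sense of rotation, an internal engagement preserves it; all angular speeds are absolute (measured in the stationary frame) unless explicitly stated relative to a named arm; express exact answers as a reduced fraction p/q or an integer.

class = planetary set [G3 = 19+2·29 = 77; Willis about the carrier]
ring teeth: 19 + 2·29 = 77
19(ω_sun−ω_arm) = −77(ω_ring−ω_arm),  ω_ring = 0, ω_arm = 1
ω_sun = 1 − (77/19)(0−1) = 96/19
exact speed ratio = 96/19

96/19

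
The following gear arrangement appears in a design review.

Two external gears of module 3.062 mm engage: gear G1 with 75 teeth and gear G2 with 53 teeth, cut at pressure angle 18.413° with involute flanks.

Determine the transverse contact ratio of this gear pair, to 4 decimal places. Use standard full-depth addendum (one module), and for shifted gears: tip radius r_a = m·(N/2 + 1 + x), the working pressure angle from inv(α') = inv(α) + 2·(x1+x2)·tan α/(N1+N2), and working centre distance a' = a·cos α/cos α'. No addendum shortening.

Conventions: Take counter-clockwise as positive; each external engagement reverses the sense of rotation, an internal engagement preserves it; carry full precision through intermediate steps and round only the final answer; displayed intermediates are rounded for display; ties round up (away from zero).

1.8889

single-mesh involute tooth geometry (75T engaging 53T at module 3.062)
base radii: r_b1 = 108.946462, r_b2 = 76.988833
tip radii: r_a1 = 117.887000, r_a2 = 84.205000
no profile shift: α' = α, a' = a
action lengths: √(r_a1²−r_b1²) = 45.033468, √(r_a2²−r_b2²) = 34.105742
base pitch p_b = π·m·cos α = 9.127077
CR = (45.033468 + 34.105742 − 195.968000·sin 18.41300°)/9.127077 = 1.888875
contact ratio ≈ 1.8889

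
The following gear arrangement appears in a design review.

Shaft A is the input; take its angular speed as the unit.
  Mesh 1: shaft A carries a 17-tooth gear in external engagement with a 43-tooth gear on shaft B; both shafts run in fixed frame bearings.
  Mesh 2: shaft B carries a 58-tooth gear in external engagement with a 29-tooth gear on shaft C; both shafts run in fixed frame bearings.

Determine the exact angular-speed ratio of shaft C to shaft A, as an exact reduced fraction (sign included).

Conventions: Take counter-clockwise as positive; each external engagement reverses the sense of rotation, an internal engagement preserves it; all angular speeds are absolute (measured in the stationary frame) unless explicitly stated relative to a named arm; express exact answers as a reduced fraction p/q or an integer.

class = fixed-axis compound train [2 meshes; 2 ratios multiply, 2 sense flips]
mesh 1 [17T→43T]: running ratio 17/43, sense −
mesh 2 [58T→29T]: running ratio 34/43, sense +
ω_out/ω_in = 34/43

34/43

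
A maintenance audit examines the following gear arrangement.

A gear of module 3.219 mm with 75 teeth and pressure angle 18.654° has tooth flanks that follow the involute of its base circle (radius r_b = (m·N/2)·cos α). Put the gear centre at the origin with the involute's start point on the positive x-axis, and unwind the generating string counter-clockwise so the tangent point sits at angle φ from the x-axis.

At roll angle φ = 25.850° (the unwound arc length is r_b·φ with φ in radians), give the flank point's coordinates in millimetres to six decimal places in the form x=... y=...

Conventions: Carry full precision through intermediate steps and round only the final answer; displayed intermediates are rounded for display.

recognized (one wheel, involute flank): single-mesh tooth geometry, m = 3.219, N = 75
pitch radius r_p = m·N/2 = 3.219·75/2 = 120.712500
base radius r_b = r_p·cos α = 120.712500·cos 18.654° = 114.371156
roll angle φ = 25.850° = 0.45116761 rad
x = r_b·(cos φ + φ·sin φ) = 125.425722
y = r_b·(sin φ − φ·cos φ) = 3.430386

x=125.425722 y=3.430386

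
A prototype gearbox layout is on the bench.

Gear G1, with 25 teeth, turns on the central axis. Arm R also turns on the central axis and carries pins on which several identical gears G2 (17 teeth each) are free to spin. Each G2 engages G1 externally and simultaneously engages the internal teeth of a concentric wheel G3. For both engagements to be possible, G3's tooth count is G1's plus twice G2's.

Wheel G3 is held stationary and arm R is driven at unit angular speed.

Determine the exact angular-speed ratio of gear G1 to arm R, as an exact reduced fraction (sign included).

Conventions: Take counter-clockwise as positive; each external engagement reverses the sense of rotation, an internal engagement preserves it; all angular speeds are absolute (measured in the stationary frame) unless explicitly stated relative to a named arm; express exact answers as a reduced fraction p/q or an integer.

recognized (axles ride arm R): planetary set, 25/17/59 teeth
ring teeth: 25 + 2·17 = 59
25(ω_sun−ω_arm) = −59(ω_ring−ω_arm),  ω_ring = 0, ω_arm = 1
ω_sun = 1 − (59/25)(0−1) = 84/25
ω_out/ω_in = 84/25

84/25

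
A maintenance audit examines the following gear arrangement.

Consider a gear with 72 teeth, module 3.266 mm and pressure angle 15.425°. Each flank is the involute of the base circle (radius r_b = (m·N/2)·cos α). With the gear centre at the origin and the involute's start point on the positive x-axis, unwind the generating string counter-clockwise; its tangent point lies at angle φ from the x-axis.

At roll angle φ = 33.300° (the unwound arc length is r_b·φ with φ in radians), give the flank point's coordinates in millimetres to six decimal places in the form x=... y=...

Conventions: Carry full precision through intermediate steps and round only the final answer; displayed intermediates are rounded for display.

topology: single-mesh involute geometry — m = 3.266, N = 72
pitch radius r_p = m·N/2 = 3.266·72/2 = 117.576000
base radius r_b = r_p·cos α = 117.576000·cos 15.425° = 113.340847
roll angle φ = 33.300° = 0.58119464 rad
x = r_b·(cos φ + φ·sin φ) = 130.896945
y = r_b·(sin φ − φ·cos φ) = 7.169495

x=130.896945 y=7.169495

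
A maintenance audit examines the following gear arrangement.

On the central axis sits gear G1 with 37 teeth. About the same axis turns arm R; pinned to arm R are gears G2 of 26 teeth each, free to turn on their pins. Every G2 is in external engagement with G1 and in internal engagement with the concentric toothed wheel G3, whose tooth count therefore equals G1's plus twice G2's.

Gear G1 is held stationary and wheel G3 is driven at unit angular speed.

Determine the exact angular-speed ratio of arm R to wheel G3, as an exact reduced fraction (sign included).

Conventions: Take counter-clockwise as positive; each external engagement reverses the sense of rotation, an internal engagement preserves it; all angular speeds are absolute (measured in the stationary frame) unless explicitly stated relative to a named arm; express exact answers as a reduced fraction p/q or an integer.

planetary set (37T centre, 26T on arm, 89T internal) — Willis relation
ring teeth: 37 + 2·26 = 89
37(ω_sun−ω_arm) = −89(ω_ring−ω_arm),  ω_sun = 0, ω_ring = 1
37(0−ω_arm) = −89(1−ω_arm)  ⇒  126·ω_arm = 89  ⇒  ω_arm = 89/126
ω_out/ω_in = 89/126

89/126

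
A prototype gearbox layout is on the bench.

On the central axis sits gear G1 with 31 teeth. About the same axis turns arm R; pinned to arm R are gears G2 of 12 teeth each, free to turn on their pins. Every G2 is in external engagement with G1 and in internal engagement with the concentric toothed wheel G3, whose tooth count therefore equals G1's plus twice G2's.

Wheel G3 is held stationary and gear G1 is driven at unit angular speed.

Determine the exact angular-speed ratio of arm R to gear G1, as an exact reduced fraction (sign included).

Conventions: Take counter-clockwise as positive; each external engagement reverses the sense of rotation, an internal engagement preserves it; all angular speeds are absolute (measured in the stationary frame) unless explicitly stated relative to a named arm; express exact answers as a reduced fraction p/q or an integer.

31/86

class = planetary set [G3 = 31+2·12 = 55; Willis about the carrier]
ring teeth: 31 + 2·12 = 55
31(ω_sun−ω_arm) = −55(ω_ring−ω_arm),  ω_ring = 0, ω_sun = 1
31(1−ω_arm) = −55(0−ω_arm)  ⇒  86·ω_arm = 31  ⇒  ω_arm = 31/86
ω_out/ω_in = 31/86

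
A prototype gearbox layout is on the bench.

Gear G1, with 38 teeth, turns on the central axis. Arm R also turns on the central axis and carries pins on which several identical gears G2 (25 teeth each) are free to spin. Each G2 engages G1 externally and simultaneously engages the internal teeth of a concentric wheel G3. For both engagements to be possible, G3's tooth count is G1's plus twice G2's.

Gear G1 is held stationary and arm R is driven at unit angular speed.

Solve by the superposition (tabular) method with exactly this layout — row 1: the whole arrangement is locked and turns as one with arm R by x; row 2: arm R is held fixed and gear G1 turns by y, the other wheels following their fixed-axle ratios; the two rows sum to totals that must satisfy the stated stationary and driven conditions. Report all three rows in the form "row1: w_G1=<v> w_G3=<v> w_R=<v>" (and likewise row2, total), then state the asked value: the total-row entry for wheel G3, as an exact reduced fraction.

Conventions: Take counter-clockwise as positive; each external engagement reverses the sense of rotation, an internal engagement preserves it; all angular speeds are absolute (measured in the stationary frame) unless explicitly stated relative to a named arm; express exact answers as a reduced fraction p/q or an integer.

class = planetary set [G3 = 38+2·25 = 88; Willis about the carrier]
row 1 (train locked, turned with arm): all members turn x
row 2 (arm held, sun turns y): ω_ring = −(38/88)·y, ω_arm = 0
boundary: total ω_sun = x + y = 0 and total ω_arm = x = 1  ⇒  y = -1, x = 1
row 2 ring = −(38/88)·(-1) = 19/44
totals (row 1 + row 2): sun 1 + (-1) = 0, ring 1 + 19/44 = 63/44, arm 1 + 0 = 1
asked cell (total, ring) = 63/44

row1: w_G1=1 w_G3=1 w_R=1
row2: w_G1=-1 w_G3=19/44 w_R=0
total: w_G1=0 w_G3=63/44 w_R=1
asked value: 63/44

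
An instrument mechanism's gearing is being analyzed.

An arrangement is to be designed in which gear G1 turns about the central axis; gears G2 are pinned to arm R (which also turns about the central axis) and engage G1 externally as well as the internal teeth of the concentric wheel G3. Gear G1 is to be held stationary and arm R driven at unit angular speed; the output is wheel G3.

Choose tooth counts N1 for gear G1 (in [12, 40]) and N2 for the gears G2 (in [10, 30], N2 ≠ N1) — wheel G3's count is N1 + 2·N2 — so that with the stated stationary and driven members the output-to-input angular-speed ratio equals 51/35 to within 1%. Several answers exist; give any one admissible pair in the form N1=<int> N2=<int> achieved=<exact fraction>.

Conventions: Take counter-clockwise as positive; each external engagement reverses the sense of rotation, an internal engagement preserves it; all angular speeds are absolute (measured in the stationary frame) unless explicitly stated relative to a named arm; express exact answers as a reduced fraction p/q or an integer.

design class (target 51/35): planetary set
Willis with ω_sun = 0: ω_ring/ω_arm = (N1+N3)/N3; set equal to 51/35  ⇒  N3/N1 = 1/(51/35 − 1) = 35/16
N3 = N1 + 2·N2  ⇒  N2/N1 = (N3/N1 − 1)/2 = (35/16 − 1)/2 = 19/32
smallest multiple with N1 ≥ 12 and N2 ≥ 10: k = 1  ⇒  N1 = 1·32 = 32, N2 = 1·19 = 19 (N1 ≤ 40, N2 ≤ 30, N2 ≠ N1 ✓), N3 = 32 + 2·19 = 70
check: (N1+N3)/N3 with N1 = 32, N3 = 70 gives 51/35; |achieved − target| = 0 ≤ 51/3500 ✓

N1=32 N2=19 achieved=51/35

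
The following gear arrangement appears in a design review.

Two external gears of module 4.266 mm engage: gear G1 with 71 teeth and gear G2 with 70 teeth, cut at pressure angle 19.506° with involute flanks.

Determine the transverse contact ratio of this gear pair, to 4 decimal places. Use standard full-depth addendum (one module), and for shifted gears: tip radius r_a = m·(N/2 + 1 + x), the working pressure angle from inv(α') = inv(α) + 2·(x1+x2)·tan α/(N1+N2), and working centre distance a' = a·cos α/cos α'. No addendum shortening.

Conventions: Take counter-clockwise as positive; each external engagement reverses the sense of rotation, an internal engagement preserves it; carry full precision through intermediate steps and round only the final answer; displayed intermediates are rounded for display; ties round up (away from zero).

1.8387

class = single-mesh tooth geometry [involute pair 71T × 70T, m = 4.266]
base radii: r_b1 = 142.751161, r_b2 = 140.740581
tip radii: r_a1 = 155.709000, r_a2 = 153.576000
no profile shift: α' = α, a' = a
action lengths: √(r_a1²−r_b1²) = 62.188414, √(r_a2²−r_b2²) = 61.462807
base pitch p_b = π·m·cos α = 12.632845
CR = (62.188414 + 61.462807 − 300.753000·sin 19.50600°)/12.632845 = 1.838708
contact ratio ≈ 1.8387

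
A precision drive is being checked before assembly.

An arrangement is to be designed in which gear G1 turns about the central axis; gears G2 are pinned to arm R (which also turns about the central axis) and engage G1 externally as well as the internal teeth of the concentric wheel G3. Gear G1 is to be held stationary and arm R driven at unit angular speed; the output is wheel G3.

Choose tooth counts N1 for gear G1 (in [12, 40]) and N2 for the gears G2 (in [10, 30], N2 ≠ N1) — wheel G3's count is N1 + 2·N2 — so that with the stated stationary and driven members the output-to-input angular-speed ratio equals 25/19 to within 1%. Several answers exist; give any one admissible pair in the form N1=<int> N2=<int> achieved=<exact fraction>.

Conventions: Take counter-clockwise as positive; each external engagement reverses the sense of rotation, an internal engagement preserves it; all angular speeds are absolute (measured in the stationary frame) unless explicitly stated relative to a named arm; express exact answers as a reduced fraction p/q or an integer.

N1=12 N2=13 achieved=25/19

planetary set to be sized for 25/19 (Willis relation)
Willis with ω_sun = 0: ω_ring/ω_arm = (N1+N3)/N3; set equal to 25/19  ⇒  N3/N1 = 1/(25/19 − 1) = 19/6
N3 = N1 + 2·N2  ⇒  N2/N1 = (N3/N1 − 1)/2 = (19/6 − 1)/2 = 13/12
smallest multiple with N1 ≥ 12 and N2 ≥ 10: k = 1  ⇒  N1 = 1·12 = 12, N2 = 1·13 = 13 (N1 ≤ 40, N2 ≤ 30, N2 ≠ N1 ✓), N3 = 12 + 2·13 = 38
check: (N1+N3)/N3 with N1 = 12, N3 = 38 gives 25/19; |achieved − target| = 0 ≤ 1/76 ✓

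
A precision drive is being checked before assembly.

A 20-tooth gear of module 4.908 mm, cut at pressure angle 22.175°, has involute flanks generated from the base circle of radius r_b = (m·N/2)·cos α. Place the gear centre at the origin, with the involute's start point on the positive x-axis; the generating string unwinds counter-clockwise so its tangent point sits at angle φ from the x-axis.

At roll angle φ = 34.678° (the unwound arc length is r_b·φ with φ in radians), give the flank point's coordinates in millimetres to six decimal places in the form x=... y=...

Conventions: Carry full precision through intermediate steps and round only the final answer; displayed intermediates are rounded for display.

topology: single-mesh involute geometry — m = 4.908, N = 20
pitch radius r_p = m·N/2 = 4.908·20/2 = 49.080000
base radius r_b = r_p·cos α = 49.080000·cos 22.175° = 45.449816
roll angle φ = 34.678° = 0.60524528 rad
x = r_b·(cos φ + φ·sin φ) = 53.027446
y = r_b·(sin φ − φ·cos φ) = 3.237515

x=53.027446 y=3.237515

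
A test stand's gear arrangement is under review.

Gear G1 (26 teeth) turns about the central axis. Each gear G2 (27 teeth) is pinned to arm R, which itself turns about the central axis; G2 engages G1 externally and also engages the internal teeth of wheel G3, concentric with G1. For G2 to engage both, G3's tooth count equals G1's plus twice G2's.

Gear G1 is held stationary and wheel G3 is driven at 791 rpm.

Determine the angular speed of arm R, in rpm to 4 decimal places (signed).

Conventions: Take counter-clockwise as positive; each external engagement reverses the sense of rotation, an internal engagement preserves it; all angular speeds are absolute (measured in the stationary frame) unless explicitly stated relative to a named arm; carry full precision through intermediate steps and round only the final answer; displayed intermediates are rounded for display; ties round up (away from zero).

+596.9811 rpm

recognized (axles ride arm R): planetary set, 26/27/80 teeth
normalise by the input: solve with ω_ring = 1, then scale by 791 rpm
ring teeth: 26 + 2·27 = 80
26(ω_sun−ω_arm) = −80(ω_ring−ω_arm),  ω_sun = 0, ω_ring = 1
26(0−ω_arm) = −80(1−ω_arm)  ⇒  106·ω_arm = 80  ⇒  ω_arm = 40/53
scale: ω_arm = 40/53 × 791 rpm = +596.9811 rpm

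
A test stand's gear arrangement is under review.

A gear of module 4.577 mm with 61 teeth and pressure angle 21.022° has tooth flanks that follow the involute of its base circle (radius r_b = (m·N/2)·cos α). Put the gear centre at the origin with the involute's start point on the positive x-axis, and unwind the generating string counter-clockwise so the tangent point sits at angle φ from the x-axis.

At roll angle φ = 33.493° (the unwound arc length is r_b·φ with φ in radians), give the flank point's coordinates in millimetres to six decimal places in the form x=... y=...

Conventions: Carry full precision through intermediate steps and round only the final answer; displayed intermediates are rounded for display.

x=150.704938 y=8.383547

recognized (one wheel, involute flank): single-mesh tooth geometry, m = 4.577, N = 61
pitch radius r_p = m·N/2 = 4.577·61/2 = 139.598500
base radius r_b = r_p·cos α = 139.598500·cos 21.022° = 130.307208
roll angle φ = 33.493° = 0.58456313 rad
x = r_b·(cos φ + φ·sin φ) = 150.704938
y = r_b·(sin φ − φ·cos φ) = 8.383547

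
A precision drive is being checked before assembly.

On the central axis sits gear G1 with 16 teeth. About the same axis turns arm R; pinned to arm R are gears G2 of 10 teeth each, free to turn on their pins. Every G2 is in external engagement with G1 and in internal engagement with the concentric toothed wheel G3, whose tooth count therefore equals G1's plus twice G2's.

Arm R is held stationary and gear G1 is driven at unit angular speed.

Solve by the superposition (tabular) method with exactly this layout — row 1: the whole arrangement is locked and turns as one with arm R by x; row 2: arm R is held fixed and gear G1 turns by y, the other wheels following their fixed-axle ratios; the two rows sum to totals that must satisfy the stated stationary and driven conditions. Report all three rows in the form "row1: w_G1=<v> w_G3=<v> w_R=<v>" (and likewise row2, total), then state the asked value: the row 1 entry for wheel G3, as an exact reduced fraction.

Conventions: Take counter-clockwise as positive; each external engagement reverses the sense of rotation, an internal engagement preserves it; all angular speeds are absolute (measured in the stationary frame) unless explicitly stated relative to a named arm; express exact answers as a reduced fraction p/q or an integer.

row1: w_G1=0 w_G3=0 w_R=0
row2: w_G1=1 w_G3=-4/9 w_R=0
total: w_G1=1 w_G3=-4/9 w_R=0
asked value: 0

topology: planetary set — G1 16T / G2 10T / G3 36T, arm = carrier (Willis)
row 1 (train locked, turned with arm): all members turn x
row 2 — arm fixed, fixed-axis ratios: sun y, ring −(16/36)·y, arm 0
boundary: total ω_arm = x = 0 and total ω_sun = x + y = 1  ⇒  y = 1, x = 0
row 2 ring = −(16/36)·1 = -4/9
totals (row 1 + row 2): sun 0 + 1 = 1, ring 0 + (-4/9) = -4/9, arm 0 + 0 = 0
asked cell (row1, ring) = 0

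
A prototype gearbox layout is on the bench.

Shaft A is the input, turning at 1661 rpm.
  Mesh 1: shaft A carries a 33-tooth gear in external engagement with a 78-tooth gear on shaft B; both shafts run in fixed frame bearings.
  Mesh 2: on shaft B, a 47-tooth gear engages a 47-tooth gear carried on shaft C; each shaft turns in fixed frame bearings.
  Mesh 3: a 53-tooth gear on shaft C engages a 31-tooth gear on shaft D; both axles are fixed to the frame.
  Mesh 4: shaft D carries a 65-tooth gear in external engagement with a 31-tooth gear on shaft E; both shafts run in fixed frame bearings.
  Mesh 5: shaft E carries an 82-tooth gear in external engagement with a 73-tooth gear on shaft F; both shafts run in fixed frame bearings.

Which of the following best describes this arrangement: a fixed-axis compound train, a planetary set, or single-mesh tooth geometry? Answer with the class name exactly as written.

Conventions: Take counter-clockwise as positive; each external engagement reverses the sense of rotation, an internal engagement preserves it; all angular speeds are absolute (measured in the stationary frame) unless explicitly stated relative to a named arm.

class = fixed-axis compound train [5 meshes; 5 ratios multiply, 5 sense flips]
classification: fixed-axis compound train

fixed-axis compound train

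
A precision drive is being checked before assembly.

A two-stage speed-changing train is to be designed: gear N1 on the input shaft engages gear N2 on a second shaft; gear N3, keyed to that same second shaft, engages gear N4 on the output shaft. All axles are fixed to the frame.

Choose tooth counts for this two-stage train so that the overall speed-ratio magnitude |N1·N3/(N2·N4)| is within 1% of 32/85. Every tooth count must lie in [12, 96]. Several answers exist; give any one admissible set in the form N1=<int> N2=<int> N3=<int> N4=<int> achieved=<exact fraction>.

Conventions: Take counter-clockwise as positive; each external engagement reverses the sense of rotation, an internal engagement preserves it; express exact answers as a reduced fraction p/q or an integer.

class = fixed-axis compound train [2-stage, 32/85 wanted]
target = 32/85 in lowest terms: an exact hit needs N1·N3 = k·32 and N2·N4 = k·85 for one integer k, every count in [12, 96]; additionally prefer no 1:1 stage (N1 ≠ N2, N3 ≠ N4)
k = 1…5: no 1:1-free in-range split of k·32 and k·85 into factor pairs; take k = 6
k = 6: N1·N3 = 192 = 12·16, N2·N4 = 510 = 15·34
achieved = 12·16/(15·34) = 32/85; |achieved − target| = 0 ≤ 8/2125 ✓

N1=12 N2=15 N3=16 N4=34 achieved=32/85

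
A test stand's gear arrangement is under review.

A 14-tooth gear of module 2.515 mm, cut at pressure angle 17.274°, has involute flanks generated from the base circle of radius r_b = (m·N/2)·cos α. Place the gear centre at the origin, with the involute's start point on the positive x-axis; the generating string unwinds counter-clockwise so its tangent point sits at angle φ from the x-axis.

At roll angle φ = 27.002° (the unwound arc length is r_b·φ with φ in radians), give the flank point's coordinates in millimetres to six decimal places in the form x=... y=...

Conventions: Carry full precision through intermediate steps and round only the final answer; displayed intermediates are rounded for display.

recognized (one wheel, involute flank): single-mesh tooth geometry, m = 2.515, N = 14
pitch radius r_p = m·N/2 = 2.515·14/2 = 17.605000
base radius r_b = r_p·cos α = 17.605000·cos 17.274° = 16.810938
roll angle φ = 27.002° = 0.47127380 rad
x = r_b·(cos φ + φ·sin φ) = 18.575400
y = r_b·(sin φ − φ·cos φ) = 0.573607

x=18.575400 y=0.573607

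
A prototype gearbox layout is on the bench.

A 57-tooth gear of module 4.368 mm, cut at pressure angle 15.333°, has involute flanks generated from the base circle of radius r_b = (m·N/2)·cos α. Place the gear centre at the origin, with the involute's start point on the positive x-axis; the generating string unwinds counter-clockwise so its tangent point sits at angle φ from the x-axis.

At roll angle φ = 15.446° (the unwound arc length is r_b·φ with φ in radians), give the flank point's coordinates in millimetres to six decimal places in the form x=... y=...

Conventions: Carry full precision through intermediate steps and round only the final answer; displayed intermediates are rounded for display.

single-mesh involute tooth geometry (57T wheel at module 4.368)
pitch radius r_p = m·N/2 = 4.368·57/2 = 124.488000
base radius r_b = r_p·cos α = 124.488000·cos 15.333° = 120.056884
roll angle φ = 15.446° = 0.26958356 rad
x = r_b·(cos φ + φ·sin φ) = 124.340525
y = r_b·(sin φ − φ·cos φ) = 0.778371

x=124.340525 y=0.778371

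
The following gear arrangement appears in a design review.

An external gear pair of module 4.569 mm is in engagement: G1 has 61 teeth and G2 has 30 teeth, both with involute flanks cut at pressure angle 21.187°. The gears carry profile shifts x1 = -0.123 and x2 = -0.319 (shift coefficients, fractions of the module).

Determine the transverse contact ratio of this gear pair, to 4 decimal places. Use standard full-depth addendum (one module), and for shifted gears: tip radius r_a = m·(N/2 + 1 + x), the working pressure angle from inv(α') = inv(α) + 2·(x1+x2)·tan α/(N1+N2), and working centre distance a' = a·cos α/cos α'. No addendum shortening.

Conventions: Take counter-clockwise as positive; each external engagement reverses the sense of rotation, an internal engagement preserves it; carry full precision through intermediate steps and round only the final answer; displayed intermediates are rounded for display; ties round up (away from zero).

topology: single-mesh involute geometry — m = 4.569, 61T/30T pair
base radii: r_b1 = 129.934948, r_b2 = 63.902433
tip radii: r_a1 = 143.361513, r_a2 = 71.646489
inv(α') = inv(21.187°) + 2·(-0.123-0.319)·tan α/(61+30) = 0.01406514  ⇒  α' = 19.62963°
a' = a·cos α / cos α' = 207.8895·cos 21.187°/cos 19.62963° = 205.797547
action lengths: √(r_a1²−r_b1²) = 60.575843, √(r_a2²−r_b2²) = 32.399049
base pitch p_b = π·m·cos α = 13.383694
CR = (60.575843 + 32.399049 − 205.797547·sin 19.62963°)/13.383694 = 1.781236
contact ratio ≈ 1.7812

1.7812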